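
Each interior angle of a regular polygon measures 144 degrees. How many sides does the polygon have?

The exterior angle is the supplement of the interior angle: 180 - 144 = 36 degrees.
Since the exterior angles of any convex polygon sum to 360 degrees, the number of sides is 360 / 36 = 10.

10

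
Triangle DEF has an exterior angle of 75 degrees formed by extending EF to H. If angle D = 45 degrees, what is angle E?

angle E = 75 - 45 = 30 degrees (exterior angle theorem).

30 degrees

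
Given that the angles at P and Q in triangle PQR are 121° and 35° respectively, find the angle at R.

The interior angles sum to 180°: angle R = 180 - 121 - 35 = 24°.
The triangle is obtuse (angles 121°, 35°, 24°).

24 degrees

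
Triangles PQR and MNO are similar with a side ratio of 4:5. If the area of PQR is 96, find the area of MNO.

Area ratio = (4/5)^2 = 16/25. Area of MNO = 96 * 25/16 = 150.

150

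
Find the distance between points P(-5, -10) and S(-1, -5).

d = sqrt((4)^2 + (5)^2) = sqrt(41)

sqrt(41)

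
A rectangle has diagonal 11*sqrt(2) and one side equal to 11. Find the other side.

b = sqrt(d^2 - a^2) = sqrt(242 - 121) = sqrt(121) = 11

11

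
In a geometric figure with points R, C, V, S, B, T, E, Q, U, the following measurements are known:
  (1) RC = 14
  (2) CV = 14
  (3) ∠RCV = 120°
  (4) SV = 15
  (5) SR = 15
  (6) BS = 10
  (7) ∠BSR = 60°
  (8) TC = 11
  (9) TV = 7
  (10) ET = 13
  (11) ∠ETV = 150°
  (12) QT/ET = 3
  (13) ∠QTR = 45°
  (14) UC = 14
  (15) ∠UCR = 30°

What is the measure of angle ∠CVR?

Step 1: By the law of cosines on triangle VCR: VR² = 14² + 14² − 2·14·14·cos(120°) = 588, so VR = 14·√3.
Step 2: By the inverse law of cosines on triangle CVR: cos(∠CVR) = (14² + (14·√3)² − 14²) / (2·14·14·√3) = 588/678.96 = 0.866, so ∠CVR = 30°.

Therefore, the measure of angle ∠CVR = 30°.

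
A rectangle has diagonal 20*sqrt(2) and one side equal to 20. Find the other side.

b = sqrt(d^2 - a^2) = sqrt(800 - 400) = sqrt(400) = 20

20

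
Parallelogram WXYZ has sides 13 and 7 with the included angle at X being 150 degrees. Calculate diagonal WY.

Law of cosines: d^2 = 13^2 + 7^2 - 2(13)(7)cos(150°) = 91*sqrt(3) + 218, so d = sqrt(91*sqrt(3) + 218).

sqrt(91*sqrt(3) + 218)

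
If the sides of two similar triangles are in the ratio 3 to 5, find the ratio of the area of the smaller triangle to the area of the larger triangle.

Area ratio = (side ratio)^2 = (3/5)^2 = 9:25.

9:25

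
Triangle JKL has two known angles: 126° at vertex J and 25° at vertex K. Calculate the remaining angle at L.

Let angle L = x. Then 126 + 25 + x = 180.
x = 180 - 151 = 29 degrees.

29 degrees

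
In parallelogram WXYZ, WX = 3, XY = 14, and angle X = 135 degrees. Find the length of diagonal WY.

Law of cosines: d^2 = 3^2 + 14^2 - 2(3)(14)cos(135°) = 42*sqrt(2) + 205, so d = sqrt(42*sqrt(2) + 205).

sqrt(42*sqrt(2) + 205)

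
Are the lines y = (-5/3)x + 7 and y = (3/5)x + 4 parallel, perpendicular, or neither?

Slope of line 1: m1 = -5/3
Slope of line 2: m2 = 3/5
Two lines are perpendicular when the product of their slopes is -1 (negative reciprocals).
m1 * m2 = (-5/3) * (3/5) = -1, confirming perpendicularity.

Perpendicular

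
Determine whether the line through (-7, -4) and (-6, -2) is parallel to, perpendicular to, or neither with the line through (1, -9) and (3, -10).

Slope of line 1: m1 = (-2 - -4)/(-6 - -7) = 2/1 = 2
Slope of line 2: m2 = (-10 - -9)/(3 - 1) = -1/2 = -1/2
Two lines are perpendicular when the product of their slopes is -1 (negative reciprocals).
m1 * m2 = (2) * (-1/2) = -1, confirming perpendicularity.

Perpendicular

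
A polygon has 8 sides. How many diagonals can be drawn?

Total line segments between 8 vertices = C(8,2) = 28.
Subtract the 8 sides: 28 - 8 = 20 diagonals.

20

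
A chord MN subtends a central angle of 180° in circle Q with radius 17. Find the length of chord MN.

Chord length = 2r sin(θ/2)
= 2 × 17 × sin(180°/2)
= 2 × 17 × sin(90°)
= 34

34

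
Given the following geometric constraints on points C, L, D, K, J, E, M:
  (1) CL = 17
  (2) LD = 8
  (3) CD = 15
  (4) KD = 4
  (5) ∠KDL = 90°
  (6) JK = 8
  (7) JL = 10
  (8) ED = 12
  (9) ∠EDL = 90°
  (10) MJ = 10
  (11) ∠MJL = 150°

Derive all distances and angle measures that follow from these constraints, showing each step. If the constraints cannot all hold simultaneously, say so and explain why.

The constraints are consistent.

Step 1: From LD = 8, DK = 4, and ∠LDK = 90°, by the law of cosines:
  LK² = LD² + DK² - 2·LD·DK·cos(90°) = 64 + 16 - 0 = 80
  LK = 4·√5

Step 2: From LD = 8, DE = 12, and ∠LDE = 90°, by the law of cosines:
  LE² = LD² + DE² - 2·LD·DE·cos(90°) = 64 + 144 - 0 = 208
  LE = 4·√13

Step 3: From LJ = 10, JM = 10, and ∠LJM = 150°, by the law of cosines:
  LM² = LJ² + JM² - 2·LJ·JM·cos(150°) = 100 + 100 + 173.2 = 373.2
  LM ≈ 19.32

Step 4: From CD = 15, CL = 17, DL = 8, by the inverse law of cosines:
  cos(∠DCL) = (CD² + CL² - DL²) / (2·CD·CL)
  ∠DCL = 28.07°

Step 5: From LC = 17, LD = 8, CD = 15, by the inverse law of cosines:
  cos(∠CLD) = (LC² + LD² - CD²) / (2·LC·LD)
  ∠CLD = 61.93°

Step 6: From DC = 15, DL = 8, CL = 17, by the inverse law of cosines:
  cos(∠CDL) = (DC² + DL² - CL²) / (2·DC·DL)
  ∠CDL = 90°

Step 7: From LD = 8, LE = 4·√13, DE = 12, by the inverse law of cosines:
  cos(∠DLE) = (LD² + LE² - DE²) / (2·LD·LE)
  ∠DLE = 56.31°

Step 8: From LD = 8, LK = 4·√5, DK = 4, by the inverse law of cosines:
  cos(∠DLK) = (LD² + LK² - DK²) / (2·LD·LK)
  ∠DLK = 26.57°

Step 9: From LJ = 10, LK = 4·√5, JK = 8, by the inverse law of cosines:
  cos(∠JLK) = (LJ² + LK² - JK²) / (2·LJ·LK)
  ∠JLK = 49.57°

Step 10: From LJ = 10, LM = 19.32, JM = 10, by the inverse law of cosines:
  cos(∠JLM) = (LJ² + LM² - JM²) / (2·LJ·LM)
  ∠JLM = 15°

Step 11: From KD = 4, KL = 4·√5, DL = 8, by the inverse law of cosines:
  cos(∠DKL) = (KD² + KL² - DL²) / (2·KD·KL)
  ∠DKL = 63.43°

Step 12: From KJ = 8, KL = 4·√5, JL = 10, by the inverse law of cosines:
  cos(∠JKL) = (KJ² + KL² - JL²) / (2·KJ·KL)
  ∠JKL = 72.09°

Step 13: From JK = 8, JL = 10, KL = 4·√5, by the inverse law of cosines:
  cos(∠KJL) = (JK² + JL² - KL²) / (2·JK·JL)
  ∠KJL = 58.33°

Step 14: From ED = 12, EL = 4·√13, DL = 8, by the inverse law of cosines:
  cos(∠DEL) = (ED² + EL² - DL²) / (2·ED·EL)
  ∠DEL = 33.69°

Step 15: From MJ = 10, ML = 19.32, JL = 10, by the inverse law of cosines:
  cos(∠JML) = (MJ² + ML² - JL²) / (2·MJ·ML)
  ∠JML = 15°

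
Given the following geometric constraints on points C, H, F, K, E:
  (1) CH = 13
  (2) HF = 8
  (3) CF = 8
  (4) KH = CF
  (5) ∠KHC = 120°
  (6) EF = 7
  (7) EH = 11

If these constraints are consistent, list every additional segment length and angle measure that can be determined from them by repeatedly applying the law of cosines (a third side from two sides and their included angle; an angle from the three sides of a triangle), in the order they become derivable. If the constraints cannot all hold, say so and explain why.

The constraints are consistent. Derivable facts, in order:
After 1 step:
- CK ≈ 18.36
- ∠CFH = 108.68°
- ∠CHF = 35.66°
- ∠EFH = 94.1°
- ∠EHF = 39.4°
- ∠FCH = 35.66°
- ∠FEH = 46.5°
After 2 steps:
- ∠CKH = 37.83°
- ∠HCK = 22.17°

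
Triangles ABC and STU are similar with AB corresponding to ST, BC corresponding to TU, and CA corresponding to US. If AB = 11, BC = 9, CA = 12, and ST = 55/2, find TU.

k = 55/2/11 = 5/2. TU = 5/2 * 9 = 45/2.

45/2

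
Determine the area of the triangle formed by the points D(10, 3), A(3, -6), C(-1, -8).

Using the Shoelace formula for a triangle:
Area = (1/2)|x0(y1 - y2) + x1(y2 - y0) + x2(y0 - y1)|
Area = (1/2)|10(-6 - -8) + 3(-8 - 3) + -1(3 - -6)|
Area = (1/2)|20 + -33 + -9|
Area = (1/2)|-22|
Area = (1/2)(22)
Area = 11

11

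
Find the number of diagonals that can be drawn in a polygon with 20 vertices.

Each of the 20 vertices connects to 17 non-adjacent vertices via diagonals.
Total connections = 20 × 17 = 340, but each diagonal is counted twice.
Number of diagonals = 340 / 2 = 170.

170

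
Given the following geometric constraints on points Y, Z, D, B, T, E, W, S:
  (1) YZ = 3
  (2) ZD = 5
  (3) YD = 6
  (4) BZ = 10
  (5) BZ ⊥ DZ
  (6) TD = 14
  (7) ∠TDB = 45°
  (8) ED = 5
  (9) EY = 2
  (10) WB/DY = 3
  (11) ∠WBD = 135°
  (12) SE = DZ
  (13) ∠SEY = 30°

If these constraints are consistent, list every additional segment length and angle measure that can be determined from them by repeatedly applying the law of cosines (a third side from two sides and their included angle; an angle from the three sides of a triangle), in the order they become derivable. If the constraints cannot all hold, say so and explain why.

The constraints are consistent. Derivable facts, in order:
After 1 step:
- DB = 5·√5
- YS ≈ 3.42
- ∠DEY = 110.49°
- ∠DYE = 51.32°
- ∠DYZ = 56.25°
- ∠DZY = 93.82°
- ∠EDY = 18.19°
- ∠YDZ = 29.93°
After 2 steps:
- BT ≈ 9.98
- DW ≈ 27.09
- ∠BDZ = 63.43°
- ∠DBZ = 26.57°
- ∠ESY = 17.01°
- ∠EYS = 132.99°
After 3 steps:
- ∠BDW = 28.03°
- ∠BTD = 52.37°
- ∠BWD = 16.97°
- ∠DBT = 82.63°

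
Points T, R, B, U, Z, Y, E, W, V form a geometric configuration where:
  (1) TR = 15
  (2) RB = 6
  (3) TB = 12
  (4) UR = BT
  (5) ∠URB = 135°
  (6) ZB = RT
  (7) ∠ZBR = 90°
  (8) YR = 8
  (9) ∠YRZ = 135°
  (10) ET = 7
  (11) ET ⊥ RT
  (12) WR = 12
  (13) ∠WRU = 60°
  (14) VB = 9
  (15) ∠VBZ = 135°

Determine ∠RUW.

From the given relations: UR = BT = 12.
Step 1: By the law of cosines on triangle URW: UW² = 12² + 12² − 2·12·12·cos(60°) = 144, so UW = 12.
Step 2: By the inverse law of cosines on triangle RUW: cos(∠RUW) = (12² + 12² − 12²) / (2·12·12) = 144/288 = 0.5, so ∠RUW = 60°.

Therefore, the measure of angle ∠RUW = 60°.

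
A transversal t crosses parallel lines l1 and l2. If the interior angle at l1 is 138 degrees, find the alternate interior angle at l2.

Alternate interior angles formed by parallel lines and a transversal are equal.
The given angle is 138 degrees.
The alternate interior angle = 138 degrees.

138 degrees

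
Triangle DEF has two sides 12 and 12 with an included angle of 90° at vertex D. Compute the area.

Area = (1/2) * DE * DF * sin(D)
Area = (1/2) * 12 * 12 * sin(90°)
Area = (1/2) * 12 * 12 * 1
Area = 72

72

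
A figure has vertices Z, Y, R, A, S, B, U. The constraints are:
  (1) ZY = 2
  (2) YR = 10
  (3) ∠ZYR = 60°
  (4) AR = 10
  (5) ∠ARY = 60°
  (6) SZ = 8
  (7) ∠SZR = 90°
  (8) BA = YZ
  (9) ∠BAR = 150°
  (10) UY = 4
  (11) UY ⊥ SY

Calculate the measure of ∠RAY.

Step 1: By the law of cosines on triangle ARY: AY² = 10² + 10² − 2·10·10·cos(60°) = 100, so AY = 10.
Step 2: By the inverse law of cosines on triangle RAY: cos(∠RAY) = (10² + 10² − 10²) / (2·10·10) = 100/200 = 0.5, so ∠RAY = 60°.

Therefore, the measure of angle ∠RAY = 60°.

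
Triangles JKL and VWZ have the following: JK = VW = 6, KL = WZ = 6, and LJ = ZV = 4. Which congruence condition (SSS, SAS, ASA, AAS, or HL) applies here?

The given information provides:
JK = VW = 6, KL = WZ = 6, and LJ = ZV = 4
This matches the SSS congruence theorem.
All three pairs of corresponding sides are equal (Side-Side-Side).

SSS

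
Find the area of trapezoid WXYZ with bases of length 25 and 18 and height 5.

Area of a trapezoid = (base1 + base2) * height / 2
Area = (25 + 18) * 5 / 2
Area = 43 * 5 / 2
Area = 215 / 2
Area = 215/2

215/2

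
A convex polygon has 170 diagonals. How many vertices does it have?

Using d = n(n - 3)/2, we solve 170 = n(n - 3)/2.
So n(n - 3) = 340.
Testing n = 20: 20 * 17 = 340 = 340. Correct.
The polygon has 20 sides.

20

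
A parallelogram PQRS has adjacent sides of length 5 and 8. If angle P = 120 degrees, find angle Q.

Consecutive angles are supplementary: angle Q = 180 - 120 = 60 degrees.

60 degrees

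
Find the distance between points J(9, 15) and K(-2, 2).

The horizontal distance is |-2 - 9| = 11 and the vertical distance is |2 - 15| = 13.
By the Pythagorean theorem, d = sqrt(11^2 + 13^2) = sqrt(290).

sqrt(290)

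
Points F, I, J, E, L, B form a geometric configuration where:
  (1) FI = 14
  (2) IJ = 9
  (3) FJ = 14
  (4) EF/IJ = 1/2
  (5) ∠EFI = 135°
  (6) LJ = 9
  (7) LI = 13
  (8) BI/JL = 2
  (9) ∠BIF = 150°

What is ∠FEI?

From the given relations: EF = 1/2·IJ = 1/2·9 ≈ 4.5.
Step 1: By the law of cosines on triangle EFI: EI² = 4.5² + 14² − 2·4.5·14·cos(135°) = 305.35, so EI ≈ 17.47.
Step 2: By the inverse law of cosines on triangle FEI: cos(∠FEI) = (4.5² + 17.47² − 14²) / (2·4.5·17.47) = 129.6/157.27 = 0.824, so ∠FEI = 34.51°.

Therefore, the measure of angle ∠FEI = 34.51°.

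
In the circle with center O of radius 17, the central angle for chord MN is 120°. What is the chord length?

Chord = 2(17) sin(60°) = 17*sqrt(3)

17*sqrt(3)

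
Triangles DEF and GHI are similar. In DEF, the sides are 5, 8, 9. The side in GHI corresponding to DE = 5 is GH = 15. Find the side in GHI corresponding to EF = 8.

Since the triangles are similar, the ratio of corresponding sides is constant.
Scale factor k = GH / DE = 15 / 5 = 3
HI = k * EF = 3 * 8 = 24

24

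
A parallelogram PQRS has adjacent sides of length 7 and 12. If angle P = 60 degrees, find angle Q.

Opposite sides of a parallelogram are parallel, so consecutive angles form co-interior angles on a transversal.
Co-interior angles sum to 180°, giving angle Q = 180 - 60 = 120 degrees.

120 degrees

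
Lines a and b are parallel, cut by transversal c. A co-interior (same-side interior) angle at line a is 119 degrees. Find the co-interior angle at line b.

Co-interior angles (same-side interior) formed by parallel lines and a transversal are supplementary (sum to 180 degrees).
The given angle is 119 degrees.
The co-interior angle = 180 - 119 = 61 degrees.

61 degrees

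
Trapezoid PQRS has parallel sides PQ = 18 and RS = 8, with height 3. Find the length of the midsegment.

The midsegment (median) of a trapezoid connects the midpoints of the non-parallel sides.
Its length is the average of the two bases: (18 + 8) / 2 = 13.

13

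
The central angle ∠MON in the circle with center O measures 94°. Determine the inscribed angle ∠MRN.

By the inscribed angle theorem, the inscribed angle is half the central angle.
Inscribed angle = 94° / 2 = 47°

47°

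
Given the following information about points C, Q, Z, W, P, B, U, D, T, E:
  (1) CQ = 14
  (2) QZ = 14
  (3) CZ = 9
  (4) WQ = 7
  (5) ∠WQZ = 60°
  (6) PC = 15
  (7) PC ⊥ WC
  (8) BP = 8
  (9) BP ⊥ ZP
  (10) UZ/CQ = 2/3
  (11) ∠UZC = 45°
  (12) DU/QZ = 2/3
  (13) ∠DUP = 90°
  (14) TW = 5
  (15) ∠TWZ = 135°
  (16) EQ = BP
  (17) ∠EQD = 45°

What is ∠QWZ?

Step 1: By the law of cosines on triangle WQZ: WZ² = 7² + 14² − 2·7·14·cos(60°) = 147, so WZ = 7·√3.
Step 2: By the inverse law of cosines on triangle QWZ: cos(∠QWZ) = (7² + (7·√3)² − 14²) / (2·7·7·√3) = 0/169.74 = 0, so ∠QWZ = 90°.

Therefore, the measure of angle ∠QWZ = 90°.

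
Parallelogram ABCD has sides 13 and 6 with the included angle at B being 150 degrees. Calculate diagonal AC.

The diagonal of a parallelogram can be found by treating two adjacent sides and the diagonal as a triangle.
Applying the law of cosines with sides 13, 6 and included angle 150°:
d^2 = 169 + 36 - 156*cos(150°) = 78*sqrt(3) + 205
d = sqrt(78*sqrt(3) + 205)

sqrt(78*sqrt(3) + 205)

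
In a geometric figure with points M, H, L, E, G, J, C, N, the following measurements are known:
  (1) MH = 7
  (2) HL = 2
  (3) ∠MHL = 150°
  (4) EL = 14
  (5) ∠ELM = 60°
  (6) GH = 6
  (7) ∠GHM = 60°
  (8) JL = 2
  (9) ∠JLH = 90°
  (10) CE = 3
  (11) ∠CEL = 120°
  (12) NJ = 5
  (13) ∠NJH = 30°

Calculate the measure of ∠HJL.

Step 1: By the law of cosines on triangle JLH: JH² = 2² + 2² − 2·2·2·cos(90°) = 8, so JH = 2·√2.
Step 2: By the inverse law of cosines on triangle HJL: cos(∠HJL) = ((2·√2)² + 2² − 2²) / (2·2·√2·2) = 8/11.31 = 0.7071, so ∠HJL = 45°.

Therefore, the measure of angle ∠HJL = 45°.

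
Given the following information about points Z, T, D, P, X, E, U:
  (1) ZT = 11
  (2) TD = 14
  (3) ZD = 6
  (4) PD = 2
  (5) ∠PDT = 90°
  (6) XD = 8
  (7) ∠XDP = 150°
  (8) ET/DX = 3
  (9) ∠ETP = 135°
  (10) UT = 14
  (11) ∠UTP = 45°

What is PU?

Step 1: By the law of cosines on triangle PDT: PT² = 2² + 14² − 2·2·14·cos(90°) = 200, so PT = 10·√2.
Step 2: By the law of cosines on triangle PTU: PU² = (10·√2)² + 14² − 2·10·√2·14·cos(45°) = 116, so PU = 2·√29.

Therefore, the length of PU = 2·√29.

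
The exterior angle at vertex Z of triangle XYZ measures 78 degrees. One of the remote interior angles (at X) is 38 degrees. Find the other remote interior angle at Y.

The exterior angle theorem states that an exterior angle equals the sum of the two non-adjacent interior angles.
So 78 = 38 + angle Y, which gives angle Y = 78 - 38 = 40 degrees.

40 degrees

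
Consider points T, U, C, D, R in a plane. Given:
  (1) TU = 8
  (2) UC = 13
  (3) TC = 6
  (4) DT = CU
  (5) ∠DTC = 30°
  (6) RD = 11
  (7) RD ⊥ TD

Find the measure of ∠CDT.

From the given relations: DT = CU = 13.
Step 1: By the law of cosines on triangle DTC: DC² = 13² + 6² − 2·13·6·cos(30°) = 69.9, so DC ≈ 8.36.
Step 2: By the inverse law of cosines on triangle CDT: cos(∠CDT) = (8.36² + 13² − 6²) / (2·8.36·13) = 202.9/217.38 = 0.9334, so ∠CDT = 21.03°.

Therefore, the measure of angle ∠CDT = 21.03°.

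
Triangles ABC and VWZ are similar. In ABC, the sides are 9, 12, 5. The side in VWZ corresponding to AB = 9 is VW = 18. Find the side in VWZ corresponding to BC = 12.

k = 18/9 = 2. WZ = 2 * 12 = 24.

24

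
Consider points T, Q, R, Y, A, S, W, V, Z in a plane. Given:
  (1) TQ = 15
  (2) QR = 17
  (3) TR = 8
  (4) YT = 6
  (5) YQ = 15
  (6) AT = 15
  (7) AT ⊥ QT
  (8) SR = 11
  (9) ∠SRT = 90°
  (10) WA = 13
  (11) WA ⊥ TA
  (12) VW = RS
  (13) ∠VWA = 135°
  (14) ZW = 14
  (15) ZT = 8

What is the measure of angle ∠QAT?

Step 1: By the law of cosines on triangle ATQ: AQ² = 15² + 15² − 2·15·15·cos(90°) = 450, so AQ = 15·√2.
Step 2: By the inverse law of cosines on triangle QAT: cos(∠QAT) = ((15·√2)² + 15² − 15²) / (2·15·√2·15) = 450/636.4 = 0.7071, so ∠QAT = 45°.

Therefore, the measure of angle ∠QAT = 45°.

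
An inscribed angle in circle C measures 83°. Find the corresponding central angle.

The inscribed angle theorem states that a central angle is always twice any inscribed angle that subtends the same arc.
Since the inscribed angle is 83°, the central angle = 2 × 83° = 166°.

166°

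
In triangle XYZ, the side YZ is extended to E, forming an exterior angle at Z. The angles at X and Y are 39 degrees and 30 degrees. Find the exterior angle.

The interior angle at Z is 180 - 39 - 30 = 111 degrees.
The exterior angle and interior angle at Z are supplementary:
Exterior angle = 180 - 111 = 69 degrees.

69 degrees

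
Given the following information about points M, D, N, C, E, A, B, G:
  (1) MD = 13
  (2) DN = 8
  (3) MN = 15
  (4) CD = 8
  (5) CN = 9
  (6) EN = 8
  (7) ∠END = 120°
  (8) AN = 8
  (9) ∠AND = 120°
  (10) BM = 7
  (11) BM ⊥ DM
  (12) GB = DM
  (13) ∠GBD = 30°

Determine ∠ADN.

Step 1: By the law of cosines on triangle DNA: DA² = 8² + 8² − 2·8·8·cos(120°) = 192, so DA = 8·√3.
Step 2: By the inverse law of cosines on triangle ADN: cos(∠ADN) = ((8·√3)² + 8² − 8²) / (2·8·√3·8) = 192/221.7 = 0.866, so ∠ADN = 30°.

Therefore, the measure of angle ∠ADN = 30°.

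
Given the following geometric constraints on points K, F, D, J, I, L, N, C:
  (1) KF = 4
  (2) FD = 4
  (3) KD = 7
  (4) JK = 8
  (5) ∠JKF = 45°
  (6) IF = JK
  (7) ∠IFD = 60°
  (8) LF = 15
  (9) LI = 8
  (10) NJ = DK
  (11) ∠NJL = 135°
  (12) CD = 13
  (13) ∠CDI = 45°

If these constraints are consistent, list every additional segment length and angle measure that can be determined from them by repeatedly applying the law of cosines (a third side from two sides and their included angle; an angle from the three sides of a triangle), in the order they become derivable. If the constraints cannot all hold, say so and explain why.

The constraints are consistent. Derivable facts, in order:
After 1 step:
- DI = 4·√3
- FJ ≈ 5.89
- ∠DFK = 122.09°
- ∠DKF = 28.96°
- ∠FDK = 28.96°
- ∠FIL = 139.27°
- ∠FLI = 20.36°
- ∠IFL = 20.36°
After 2 steps:
- IC ≈ 9.47
- ∠DIF = 30°
- ∠FDI = 90°
- ∠FJK = 28.68°
- ∠JFK = 106.32°
After 3 steps:
- ∠CID = 103.84°
- ∠DCI = 31.16°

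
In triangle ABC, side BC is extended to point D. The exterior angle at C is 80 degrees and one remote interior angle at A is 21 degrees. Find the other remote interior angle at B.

By the exterior angle theorem: exterior angle = sum of remote interior angles.
80 = 21 + angle B
angle B = 80 - 21 = 59 degrees

59 degrees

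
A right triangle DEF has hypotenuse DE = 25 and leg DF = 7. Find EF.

By the Pythagorean theorem: EF^2 = DE^2 - DF^2
EF^2 = 25^2 - 7^2 = 625 - 49 = 576
EF = sqrt(576) = 24

24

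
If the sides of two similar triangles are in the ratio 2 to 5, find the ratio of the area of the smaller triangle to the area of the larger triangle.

The ratio of areas of similar triangles equals the square of the side ratio.
Side ratio = 2:5
Area ratio = (2/5)^2 = 4/25 = 4:25

4:25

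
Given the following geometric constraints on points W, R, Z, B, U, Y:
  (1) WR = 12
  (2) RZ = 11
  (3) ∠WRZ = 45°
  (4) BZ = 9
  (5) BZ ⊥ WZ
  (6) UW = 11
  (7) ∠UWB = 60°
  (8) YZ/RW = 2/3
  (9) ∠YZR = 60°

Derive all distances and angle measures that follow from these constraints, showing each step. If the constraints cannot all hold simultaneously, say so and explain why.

The constraints are consistent.

From the given relations:
  YZ = 2/3·RW = 2/3·12 = 8

Step 1: From WR = 12, RZ = 11, and ∠WRZ = 45°, by the law of cosines:
  WZ² = WR² + RZ² - 2·WR·RZ·cos(45°) = 144 + 121 - 186.7 = 78.32
  WZ ≈ 8.85

Step 2: From RZ = 11, ZY = 8, and ∠RZY = 60°, by the law of cosines:
  RY² = RZ² + ZY² - 2·RZ·ZY·cos(60°) = 121 + 64 - 88 = 97
  RY = √97

Step 3: From WZ = 8.85, ZB = 9, and ∠WZB = 90°, by the law of cosines:
  WB² = WZ² + ZB² - 2·WZ·ZB·cos(90°) = 78.32 + 81 - 0 = 159.3
  WB ≈ 12.62

Step 4: From WR = 12, WZ = 8.85, RZ = 11, by the inverse law of cosines:
  cos(∠RWZ) = (WR² + WZ² - RZ²) / (2·WR·WZ)
  ∠RWZ = 61.51°

Step 5: From RY = √97, RZ = 11, YZ = 8, by the inverse law of cosines:
  cos(∠YRZ) = (RY² + RZ² - YZ²) / (2·RY·RZ)
  ∠YRZ = 44.7°

Step 6: From ZR = 11, ZW = 8.85, RW = 12, by the inverse law of cosines:
  cos(∠RZW) = (ZR² + ZW² - RW²) / (2·ZR·ZW)
  ∠RZW = 73.49°

Step 7: From YR = √97, YZ = 8, RZ = 11, by the inverse law of cosines:
  cos(∠RYZ) = (YR² + YZ² - RZ²) / (2·YR·YZ)
  ∠RYZ = 75.3°

Step 8: From BW = 12.62, WU = 11, and ∠BWU = 60°, by the law of cosines:
  BU² = BW² + WU² - 2·BW·WU·cos(60°) = 159.3 + 121 - 138.8 = 141.5
  BU ≈ 11.89

Step 9: From WB = 12.62, WZ = 8.85, BZ = 9, by the inverse law of cosines:
  cos(∠BWZ) = (WB² + WZ² - BZ²) / (2·WB·WZ)
  ∠BWZ = 45.48°

Step 10: From BW = 12.62, BZ = 9, WZ = 8.85, by the inverse law of cosines:
  cos(∠WBZ) = (BW² + BZ² - WZ²) / (2·BW·BZ)
  ∠WBZ = 44.52°

Step 11: From BU = 11.89, BW = 12.62, UW = 11, by the inverse law of cosines:
  cos(∠UBW) = (BU² + BW² - UW²) / (2·BU·BW)
  ∠UBW = 53.22°

Step 12: From UB = 11.89, UW = 11, BW = 12.62, by the inverse law of cosines:
  cos(∠BUW) = (UB² + UW² - BW²) / (2·UB·UW)
  ∠BUW = 66.78°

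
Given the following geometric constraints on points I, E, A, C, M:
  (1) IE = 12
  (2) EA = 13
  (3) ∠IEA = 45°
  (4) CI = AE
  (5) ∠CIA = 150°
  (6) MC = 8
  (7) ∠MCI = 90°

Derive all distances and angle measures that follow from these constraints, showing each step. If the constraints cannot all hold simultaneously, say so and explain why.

The constraints are consistent.

From the given relations:
  CI = AE = 13

Step 1: From IE = 12, EA = 13, and ∠IEA = 45°, by the law of cosines:
  IA² = IE² + EA² - 2·IE·EA·cos(45°) = 144 + 169 - 220.6 = 92.38
  IA ≈ 9.61

Step 2: From IC = 13, CM = 8, and ∠ICM = 90°, by the law of cosines:
  IM² = IC² + CM² - 2·IC·CM·cos(90°) = 169 + 64 - 0 = 233
  IM ≈ 15.26

Step 3: From AI = 9.61, IC = 13, and ∠AIC = 150°, by the law of cosines:
  AC² = AI² + IC² - 2·AI·IC·cos(150°) = 92.38 + 169 + 216.4 = 477.8
  AC ≈ 21.86

Step 4: From IA = 9.61, IE = 12, AE = 13, by the inverse law of cosines:
  cos(∠AIE) = (IA² + IE² - AE²) / (2·IA·IE)
  ∠AIE = 73.02°

Step 5: From IC = 13, IM = 15.26, CM = 8, by the inverse law of cosines:
  cos(∠CIM) = (IC² + IM² - CM²) / (2·IC·IM)
  ∠CIM = 31.61°

Step 6: From AE = 13, AI = 9.61, EI = 12, by the inverse law of cosines:
  cos(∠EAI) = (AE² + AI² - EI²) / (2·AE·AI)
  ∠EAI = 61.98°

Step 7: From MC = 8, MI = 15.26, CI = 13, by the inverse law of cosines:
  cos(∠CMI) = (MC² + MI² - CI²) / (2·MC·MI)
  ∠CMI = 58.39°

Step 8: From AC = 21.86, AI = 9.61, CI = 13, by the inverse law of cosines:
  cos(∠CAI) = (AC² + AI² - CI²) / (2·AC·AI)
  ∠CAI = 17.3°

Step 9: From CA = 21.86, CI = 13, AI = 9.61, by the inverse law of cosines:
  cos(∠ACI) = (CA² + CI² - AI²) / (2·CA·CI)
  ∠ACI = 12.7°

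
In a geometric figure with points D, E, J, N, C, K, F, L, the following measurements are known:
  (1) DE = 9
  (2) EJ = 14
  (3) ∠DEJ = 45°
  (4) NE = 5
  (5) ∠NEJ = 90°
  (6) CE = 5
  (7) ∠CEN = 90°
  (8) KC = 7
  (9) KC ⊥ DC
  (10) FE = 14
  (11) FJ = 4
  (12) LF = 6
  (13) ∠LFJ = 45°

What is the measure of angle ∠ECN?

Step 1: By the law of cosines on triangle CEN: CN² = 5² + 5² − 2·5·5·cos(90°) = 50, so CN = 5·√2.
Step 2: By the inverse law of cosines on triangle ECN: cos(∠ECN) = (5² + (5·√2)² − 5²) / (2·5·5·√2) = 50/70.71 = 0.7071, so ∠ECN = 45°.

Therefore, the measure of angle ∠ECN = 45°.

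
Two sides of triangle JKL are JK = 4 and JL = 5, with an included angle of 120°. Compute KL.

By the law of cosines: KL^2 = JK^2 + JL^2 - 2*JK*JL*cos(J)
KL^2 = 4^2 + 5^2 - 2*4*5*cos(120°)
KL^2 = 16 + 25 - 40*(-1/2)
KL^2 = 61
KL = sqrt(61)

sqrt(61)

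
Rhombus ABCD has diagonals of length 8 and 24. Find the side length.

In a rhombus, the diagonals bisect each other perpendicularly, creating four congruent right triangles.
Each triangle has legs 4 (half of 8) and 12 (half of 24).
The hypotenuse of each right triangle is a side of the rhombus:
side = sqrt(4^2 + 12^2) = sqrt(160) = 4*sqrt(10)

4*sqrt(10)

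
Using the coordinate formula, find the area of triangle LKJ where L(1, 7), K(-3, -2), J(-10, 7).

The Shoelace formula computes the area from vertex coordinates by summing cross products.
For vertices (1,7), (-3,-2), (-10,7):
Signed sum = 1*-2 - -3*7 + -3*7 - -10*-2 + -10*7 - 1*7
= 19 + -41 + -77 = -99
Area = (1/2)|-99| = 99/2.

99/2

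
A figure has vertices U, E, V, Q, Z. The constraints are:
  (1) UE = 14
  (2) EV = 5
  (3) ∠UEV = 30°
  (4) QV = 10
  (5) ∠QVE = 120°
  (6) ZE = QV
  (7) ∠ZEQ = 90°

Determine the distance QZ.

From the given relations: ZE = QV = 10.
Step 1: By the law of cosines on triangle EVQ: EQ² = 5² + 10² − 2·5·10·cos(120°) = 175, so EQ = 5·√7.
Step 2: By the law of cosines on triangle QEZ: QZ² = (5·√7)² + 10² − 2·5·√7·10·cos(90°) = 275, so QZ = 5·√11.

Therefore, the length of QZ = 5·√11.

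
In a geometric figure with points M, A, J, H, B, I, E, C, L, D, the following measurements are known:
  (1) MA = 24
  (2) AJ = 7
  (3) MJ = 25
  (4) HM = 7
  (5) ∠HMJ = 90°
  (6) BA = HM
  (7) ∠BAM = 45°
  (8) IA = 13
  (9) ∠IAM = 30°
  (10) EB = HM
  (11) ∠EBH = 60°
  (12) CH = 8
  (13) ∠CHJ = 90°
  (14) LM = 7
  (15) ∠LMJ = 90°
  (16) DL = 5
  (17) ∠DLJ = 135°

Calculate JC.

Step 1: By the law of cosines on triangle JMH: JH² = 25² + 7² − 2·25·7·cos(90°) = 674, so JH ≈ 25.96.
Step 2: By the law of cosines on triangle JHC: JC² = 25.96² + 8² − 2·25.96·8·cos(90°) = 738, so JC = 3·√82.

Therefore, the length of JC = 3·√82.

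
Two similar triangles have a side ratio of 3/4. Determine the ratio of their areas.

Area scales with the square of linear dimensions. If every length is multiplied by 3/4, then the area is multiplied by (3/4)^2 = 9/16.
The area ratio is 9:16.

9:16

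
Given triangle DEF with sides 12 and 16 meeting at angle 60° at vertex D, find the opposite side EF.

By the law of cosines: EF^2 = DE^2 + DF^2 - 2*DE*DF*cos(D)
EF^2 = 12^2 + 16^2 - 2*12*16*cos(60°)
EF^2 = 144 + 256 - 384*(1/2)
EF^2 = 208
EF = 4*sqrt(13)

4*sqrt(13)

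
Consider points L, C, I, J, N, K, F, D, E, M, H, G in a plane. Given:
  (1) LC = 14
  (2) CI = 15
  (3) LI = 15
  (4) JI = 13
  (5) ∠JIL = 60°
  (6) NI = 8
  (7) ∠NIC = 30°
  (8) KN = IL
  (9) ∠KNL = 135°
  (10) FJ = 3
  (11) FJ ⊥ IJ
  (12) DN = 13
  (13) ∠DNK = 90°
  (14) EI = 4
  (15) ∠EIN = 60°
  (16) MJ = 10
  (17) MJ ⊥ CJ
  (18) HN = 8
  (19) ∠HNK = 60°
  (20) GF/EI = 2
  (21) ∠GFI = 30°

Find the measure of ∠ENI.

Step 1: By the law of cosines on triangle NIE: NE² = 8² + 4² − 2·8·4·cos(60°) = 48, so NE = 4·√3.
Step 2: By the inverse law of cosines on triangle ENI: cos(∠ENI) = ((4·√3)² + 8² − 4²) / (2·4·√3·8) = 96/110.85 = 0.866, so ∠ENI = 30°.

Therefore, the measure of angle ∠ENI = 30°.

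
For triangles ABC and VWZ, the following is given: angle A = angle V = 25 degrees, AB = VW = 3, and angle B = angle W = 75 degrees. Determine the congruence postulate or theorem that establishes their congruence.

The given information provides:
angle A = angle V = 25 degrees, AB = VW = 3, and angle B = angle W = 75 degrees
This matches the ASA congruence theorem.
Two pairs of corresponding angles and the included side are equal (Angle-Side-Angle).

ASA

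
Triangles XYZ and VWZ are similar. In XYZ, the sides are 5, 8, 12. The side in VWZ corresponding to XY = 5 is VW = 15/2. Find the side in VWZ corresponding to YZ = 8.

k = 15/2/5 = 3/2. WZ = 3/2 * 8 = 12.

12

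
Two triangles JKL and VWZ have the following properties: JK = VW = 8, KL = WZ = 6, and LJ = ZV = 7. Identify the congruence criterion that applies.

The given information matches SSS: All three pairs of corresponding sides are equal (Side-Side-Side).

SSS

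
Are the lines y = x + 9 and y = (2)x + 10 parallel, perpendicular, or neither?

Slope of line 1: m1 = 1
Slope of line 2: m2 = 2
m1 != m2 (1 != 2), so not parallel.
m1 * m2 = (1) * (2) = 2 != -1, so not perpendicular.
The lines are neither parallel nor perpendicular.

Neither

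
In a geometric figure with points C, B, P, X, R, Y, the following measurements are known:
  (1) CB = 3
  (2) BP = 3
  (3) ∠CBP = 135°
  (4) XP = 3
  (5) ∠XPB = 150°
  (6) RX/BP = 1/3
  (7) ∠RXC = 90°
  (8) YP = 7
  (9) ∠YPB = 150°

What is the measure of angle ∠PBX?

Step 1: By the law of cosines on triangle BPX: BX² = 3² + 3² − 2·3·3·cos(150°) = 33.59, so BX ≈ 5.8.
Step 2: By the inverse law of cosines on triangle PBX: cos(∠PBX) = (3² + 5.8² − 3²) / (2·3·5.8) = 33.59/34.77 = 0.9659, so ∠PBX = 15°.

Therefore, the measure of angle ∠PBX = 15°.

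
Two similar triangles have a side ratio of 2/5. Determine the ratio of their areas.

Area scales with the square of linear dimensions. If every length is multiplied by 2/5, then the area is multiplied by (2/5)^2 = 4/25.
The area ratio is 4:25.

4:25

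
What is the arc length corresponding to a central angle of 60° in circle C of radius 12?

Arc length = 2πr × θ/360
= 2π × 12 × 1/6
= 4*pi

4*pi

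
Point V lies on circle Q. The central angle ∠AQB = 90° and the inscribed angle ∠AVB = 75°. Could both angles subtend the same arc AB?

By the inscribed angle theorem, the inscribed angle for a central angle of 90° should be 90° / 2 = 45°.
The given inscribed angle is 75°, which does not equal 45°.
Therefore, no, they do not correspond to the same arc.

No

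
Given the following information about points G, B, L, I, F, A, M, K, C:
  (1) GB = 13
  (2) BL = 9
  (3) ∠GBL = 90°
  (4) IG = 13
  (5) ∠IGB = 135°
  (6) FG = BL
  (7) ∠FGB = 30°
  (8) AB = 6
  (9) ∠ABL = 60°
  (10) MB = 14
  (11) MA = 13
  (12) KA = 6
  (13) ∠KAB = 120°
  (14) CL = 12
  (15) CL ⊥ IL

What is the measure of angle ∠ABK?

Step 1: By the law of cosines on triangle BAK: BK² = 6² + 6² − 2·6·6·cos(120°) = 108, so BK = 6·√3.
Step 2: By the inverse law of cosines on triangle ABK: cos(∠ABK) = (6² + (6·√3)² − 6²) / (2·6·6·√3) = 108/124.71 = 0.866, so ∠ABK = 30°.

Therefore, the measure of angle ∠ABK = 30°.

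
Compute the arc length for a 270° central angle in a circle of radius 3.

Arc length = 2πr × θ/360
= 2π × 3 × 3/4
= 9*pi/2

9*pi/2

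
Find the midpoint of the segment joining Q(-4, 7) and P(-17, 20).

The midpoint is the average of the coordinates:
x: (-4 + -17)/2 = -21/2
y: (7 + 20)/2 = 27/2
Midpoint = (-21/2, 27/2)

(-21/2, 27/2)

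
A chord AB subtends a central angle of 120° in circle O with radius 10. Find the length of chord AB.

Chord length = 2r sin(θ/2)
= 2 × 10 × sin(120°/2)
= 2 × 10 × sin(60°)
= 10*sqrt(3)

10*sqrt(3)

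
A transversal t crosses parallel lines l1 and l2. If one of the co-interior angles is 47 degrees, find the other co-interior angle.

Co-interior (same-side interior) angles are between the parallel lines on the same side of the transversal.
Unlike corresponding or alternate interior angles, they are supplementary rather than equal.
So the angle = 180 - 47 = 133 degrees.

133 degrees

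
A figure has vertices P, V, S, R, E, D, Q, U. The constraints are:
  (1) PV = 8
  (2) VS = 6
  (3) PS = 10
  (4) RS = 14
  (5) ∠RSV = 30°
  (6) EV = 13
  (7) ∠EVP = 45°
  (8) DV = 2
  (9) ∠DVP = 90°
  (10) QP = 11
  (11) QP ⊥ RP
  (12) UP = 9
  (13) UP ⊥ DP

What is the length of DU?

Step 1: By the law of cosines on triangle DVP: DP² = 2² + 8² − 2·2·8·cos(90°) = 68, so DP = 2·√17.
Step 2: By the law of cosines on triangle DPU: DU² = (2·√17)² + 9² − 2·2·√17·9·cos(90°) = 149, so DU = √149.

Therefore, the length of DU = √149.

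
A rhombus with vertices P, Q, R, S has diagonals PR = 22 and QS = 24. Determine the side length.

Half-diagonals are 11 and 12. side = sqrt(11^2 + 12^2) = sqrt(265)

sqrt(265)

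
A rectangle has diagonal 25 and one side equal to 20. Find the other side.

The diagonal of a rectangle forms a right triangle with the two sides.
Rearranging the Pythagorean theorem: missing side = sqrt(d^2 - known^2).
= sqrt(625 - 400) = sqrt(225) = 15.

15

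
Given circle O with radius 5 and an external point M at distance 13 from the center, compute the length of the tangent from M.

Let T be the point of tangency. Then OT ⊥ MT (radius ⊥ tangent).
In right triangle OTM: OM² = OT² + MT²
13² = 5² + MT²
MT² = 144, MT = 12

12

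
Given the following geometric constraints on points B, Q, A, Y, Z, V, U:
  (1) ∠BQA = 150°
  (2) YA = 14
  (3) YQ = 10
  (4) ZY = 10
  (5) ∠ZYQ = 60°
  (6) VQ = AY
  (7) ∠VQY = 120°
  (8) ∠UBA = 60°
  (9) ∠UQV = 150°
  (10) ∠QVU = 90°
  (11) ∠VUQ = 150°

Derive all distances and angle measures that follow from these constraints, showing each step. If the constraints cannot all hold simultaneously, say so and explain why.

These constraints are not satisfiable: (9), (10) and (11) are the three interior angles of triangle UQV, which must sum to 180°, but 150° + 90° + 150° = 390°. No planar figure meets all of them, so nothing further can be derived.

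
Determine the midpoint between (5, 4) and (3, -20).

M = ((x₁ + x₂)/2, (y₁ + y₂)/2)
= ((5 + 3)/2, (4 + -20)/2)
= (8/2, -16/2) = (4, -8)

(4, -8)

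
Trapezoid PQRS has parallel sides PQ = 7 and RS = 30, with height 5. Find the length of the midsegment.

The midsegment of a trapezoid = (base1 + base2) / 2
midsegment = (7 + 30) / 2
midsegment = 37 / 2
midsegment = 37/2

37/2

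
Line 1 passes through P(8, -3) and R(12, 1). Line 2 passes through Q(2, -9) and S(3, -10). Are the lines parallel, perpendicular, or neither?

Slope of line 1: m1 = (1 - -3)/(12 - 8) = 4/4 = 1
Slope of line 2: m2 = (-10 - -9)/(3 - 2) = -1/1 = -1
m1 * m2 = (1) * (-1) = -1 = -1, so the lines are perpendicular.

Perpendicular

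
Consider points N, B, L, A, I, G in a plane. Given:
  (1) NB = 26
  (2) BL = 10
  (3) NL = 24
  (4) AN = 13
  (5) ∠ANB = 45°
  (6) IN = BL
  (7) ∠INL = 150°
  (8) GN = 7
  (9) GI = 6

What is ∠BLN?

Step 1: By the inverse law of cosines on triangle BLN: cos(∠BLN) = (10² + 24² − 26²) / (2·10·24) = 0/480 = 0, so ∠BLN = 90°.

Therefore, the measure of angle ∠BLN = 90°.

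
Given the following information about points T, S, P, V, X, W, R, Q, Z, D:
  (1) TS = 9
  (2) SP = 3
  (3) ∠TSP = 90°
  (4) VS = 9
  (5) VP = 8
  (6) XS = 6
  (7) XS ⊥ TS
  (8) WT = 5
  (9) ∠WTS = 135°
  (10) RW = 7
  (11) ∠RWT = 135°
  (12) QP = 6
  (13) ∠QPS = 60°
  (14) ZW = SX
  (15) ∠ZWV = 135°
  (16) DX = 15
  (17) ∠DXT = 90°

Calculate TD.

Step 1: By the law of cosines on triangle XST: XT² = 6² + 9² − 2·6·9·cos(90°) = 117, so XT = 3·√13.
Step 2: By the law of cosines on triangle TXD: TD² = (3·√13)² + 15² − 2·3·√13·15·cos(90°) = 342, so TD = 3·√38.

Therefore, the length of TD = 3·√38.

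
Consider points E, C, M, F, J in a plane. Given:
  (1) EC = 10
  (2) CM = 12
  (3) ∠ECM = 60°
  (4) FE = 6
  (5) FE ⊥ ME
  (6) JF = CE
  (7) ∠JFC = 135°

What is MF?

Step 1: By the law of cosines on triangle ECM: EM² = 10² + 12² − 2·10·12·cos(60°) = 124, so EM = 2·√31.
Step 2: By the law of cosines on triangle MEF: MF² = (2·√31)² + 6² − 2·2·√31·6·cos(90°) = 160, so MF = 4·√10.

Therefore, the length of MF = 4·√10.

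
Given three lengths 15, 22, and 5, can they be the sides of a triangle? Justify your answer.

No.
The triangle inequality is violated: 15 + 5 = 20 ≤ 22.
These lengths cannot form a triangle.

No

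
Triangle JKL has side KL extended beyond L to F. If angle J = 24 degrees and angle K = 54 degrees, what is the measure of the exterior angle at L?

Exterior angle = 24 + 54 = 78 degrees (exterior angle theorem).

78 degrees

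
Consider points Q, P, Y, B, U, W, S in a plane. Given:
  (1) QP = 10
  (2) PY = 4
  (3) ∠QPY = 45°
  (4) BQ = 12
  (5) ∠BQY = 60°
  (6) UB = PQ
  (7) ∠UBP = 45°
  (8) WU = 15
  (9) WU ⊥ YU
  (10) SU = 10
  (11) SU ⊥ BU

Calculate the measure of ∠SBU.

From the given relations: UB = PQ = 10.
Step 1: By the law of cosines on triangle BUS: BS² = 10² + 10² − 2·10·10·cos(90°) = 200, so BS = 10·√2.
Step 2: By the inverse law of cosines on triangle SBU: cos(∠SBU) = ((10·√2)² + 10² − 10²) / (2·10·√2·10) = 200/282.84 = 0.7071, so ∠SBU = 45°.

Therefore, the measure of angle ∠SBU = 45°.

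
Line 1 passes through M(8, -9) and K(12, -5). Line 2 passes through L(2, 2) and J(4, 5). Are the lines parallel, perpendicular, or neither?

Slope of line 1: m1 = (-5 - -9)/(12 - 8) = 4/4 = 1
Slope of line 2: m2 = (5 - 2)/(4 - 2) = 3/2 = 3/2
m1 != m2 (1 != 3/2), so not parallel.
m1 * m2 = (1) * (3/2) = 3/2 != -1, so not perpendicular.
The lines are neither parallel nor perpendicular.

Neither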